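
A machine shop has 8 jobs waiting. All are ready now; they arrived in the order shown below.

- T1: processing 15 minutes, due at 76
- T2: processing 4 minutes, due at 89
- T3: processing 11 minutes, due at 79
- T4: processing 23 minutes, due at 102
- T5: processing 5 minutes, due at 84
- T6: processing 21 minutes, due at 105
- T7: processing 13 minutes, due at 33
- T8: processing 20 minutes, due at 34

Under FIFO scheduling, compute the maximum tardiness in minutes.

FIFO (arrival order): T1 T2 T3 T4 T5 T6 T7 T8.
T1: 0→15, due 76, tardiness 0
T2: 15→19, due 89, tardiness 0
T3: 19→30, due 79, tardiness 0
T4: 30→53, due 102, tardiness 0
T5: 53→58, due 84, tardiness 0
T6: 58→79, due 105, tardiness 0
T7: 79→92, due 33, tardiness 59
T8: 92→112, due 34, tardiness 78
Maximum = 78.

78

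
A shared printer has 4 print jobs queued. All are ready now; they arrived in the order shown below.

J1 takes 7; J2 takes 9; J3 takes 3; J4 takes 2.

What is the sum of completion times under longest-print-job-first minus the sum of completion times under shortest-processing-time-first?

25

LPT (decreasing processing time): J2 J1 J3 J4.
J2: 0→9
J1: 9→16
J3: 16→19
J4: 19→21
Sum = 9+16+19+21 = 65.
SPT (increasing processing time): J4 J3 J1 J2.
J4: 0→2
J3: 2→5
J1: 5→12
J2: 12→21
Sum = 2+5+12+21 = 40.
Difference = 65 − 40 = 25.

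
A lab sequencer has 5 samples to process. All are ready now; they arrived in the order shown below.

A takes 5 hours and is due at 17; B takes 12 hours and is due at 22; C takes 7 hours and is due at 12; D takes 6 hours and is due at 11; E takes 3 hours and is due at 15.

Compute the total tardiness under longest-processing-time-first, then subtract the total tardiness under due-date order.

LPT (decreasing processing time): B C D A E.
B: 0→12, due 22, tardiness 0
C: 12→19, due 12, tardiness 7
D: 19→25, due 11, tardiness 14
A: 25→30, due 17, tardiness 13
E: 30→33, due 15, tardiness 18
Sum = 0+7+14+13+18 = 52.
EDD (increasing due date): D C E A B.
D: 0→6, due 11, tardiness 0
C: 6→13, due 12, tardiness 1
E: 13→16, due 15, tardiness 1
A: 16→21, due 17, tardiness 4
B: 21→33, due 22, tardiness 11
Sum = 0+1+1+4+11 = 17.
Difference = 52 − 17 = 35.

35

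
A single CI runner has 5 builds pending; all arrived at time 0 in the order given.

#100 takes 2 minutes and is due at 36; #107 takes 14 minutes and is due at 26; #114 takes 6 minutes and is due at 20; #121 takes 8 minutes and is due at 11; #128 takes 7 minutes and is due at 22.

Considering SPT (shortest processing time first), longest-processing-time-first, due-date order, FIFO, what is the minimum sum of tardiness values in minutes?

10

SPT (increasing processing time): #100 #114 #128 #121 #107.
#100: 0→2, due 36, tardiness 0
#114: 2→8, due 20, tardiness 0
#128: 8→15, due 22, tardiness 0
#121: 15→23, due 11, tardiness 12
#107: 23→37, due 26, tardiness 11
Sum = 0+0+0+12+11 = 23.
LPT (decreasing processing time): #107 #121 #128 #114 #100.
#107: 0→14, due 26, tardiness 0
#121: 14→22, due 11, tardiness 11
#128: 22→29, due 22, tardiness 7
#114: 29→35, due 20, tardiness 15
#100: 35→37, due 36, tardiness 1
Sum = 0+11+7+15+1 = 34.
EDD (increasing due date): #121 #114 #128 #107 #100.
#121: 0→8, due 11, tardiness 0
#114: 8→14, due 20, tardiness 0
#128: 14→21, due 22, tardiness 0
#107: 21→35, due 26, tardiness 9
#100: 35→37, due 36, tardiness 1
Sum = 0+0+0+9+1 = 10.
FIFO (arrival order): #100 #107 #114 #121 #128.
#100: 0→2, due 36, tardiness 0
#107: 2→16, due 26, tardiness 0
#114: 16→22, due 20, tardiness 2
#121: 22→30, due 11, tardiness 19
#128: 30→37, due 22, tardiness 15
Sum = 0+0+2+19+15 = 36.
SPT 23, LPT 34, EDD 10, FIFO 36 → minimum 10.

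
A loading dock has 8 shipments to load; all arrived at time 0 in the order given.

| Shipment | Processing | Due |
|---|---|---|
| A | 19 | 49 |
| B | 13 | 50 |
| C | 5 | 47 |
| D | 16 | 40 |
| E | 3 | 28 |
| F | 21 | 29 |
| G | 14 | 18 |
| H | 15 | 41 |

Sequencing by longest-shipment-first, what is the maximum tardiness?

78

LPT (decreasing processing time): F A D H G B C E.
F: 0→21, due 29, tardiness 0
A: 21→40, due 49, tardiness 0
D: 40→56, due 40, tardiness 16
H: 56→71, due 41, tardiness 30
G: 71→85, due 18, tardiness 67
B: 85→98, due 50, tardiness 48
C: 98→103, due 47, tardiness 56
E: 103→106, due 28, tardiness 78
Maximum = 78.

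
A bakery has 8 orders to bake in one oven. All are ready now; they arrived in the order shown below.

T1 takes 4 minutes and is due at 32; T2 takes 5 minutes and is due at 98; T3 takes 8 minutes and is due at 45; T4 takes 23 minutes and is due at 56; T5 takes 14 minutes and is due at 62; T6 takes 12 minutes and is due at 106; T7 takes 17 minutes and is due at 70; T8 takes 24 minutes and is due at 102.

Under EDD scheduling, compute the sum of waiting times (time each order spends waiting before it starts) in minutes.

EDD (increasing due date): T1 T3 T4 T5 T7 T2 T8 T6.
T1: waits 0, runs 0→4
T3: waits 4, runs 4→12
T4: waits 12, runs 12→35
T5: waits 35, runs 35→49
T7: waits 49, runs 49→66
T2: waits 66, runs 66→71
T8: waits 71, runs 71→95
T6: waits 95, runs 95→107
Sum = 0+4+12+35+49+66+71+95 = 332.

332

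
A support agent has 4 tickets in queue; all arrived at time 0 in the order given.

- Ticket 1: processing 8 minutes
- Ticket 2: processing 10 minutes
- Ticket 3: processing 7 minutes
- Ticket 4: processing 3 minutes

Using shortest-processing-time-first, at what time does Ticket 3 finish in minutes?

10

SPT (increasing processing time): Ticket 4 Ticket 3 Ticket 1 Ticket 2.
Ticket 4: 0→3
Ticket 3: 3→10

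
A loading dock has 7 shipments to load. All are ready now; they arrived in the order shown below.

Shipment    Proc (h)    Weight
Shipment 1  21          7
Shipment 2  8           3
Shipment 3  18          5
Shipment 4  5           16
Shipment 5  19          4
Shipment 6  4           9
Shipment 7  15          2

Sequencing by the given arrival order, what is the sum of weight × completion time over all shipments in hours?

2440

FIFO (arrival order): Shipment 1 Shipment 2 Shipment 3 Shipment 4 Shipment 5 Shipment 6 Shipment 7.
Shipment 1: finishes 21, weight 7, w·C = 147
Shipment 2: finishes 29, weight 3, w·C = 87
Shipment 3: finishes 47, weight 5, w·C = 235
Shipment 4: finishes 52, weight 16, w·C = 832
Shipment 5: finishes 71, weight 4, w·C = 284
Shipment 6: finishes 75, weight 9, w·C = 675
Shipment 7: finishes 90, weight 2, w·C = 180
Sum = 147+87+235+832+284+675+180 = 2440.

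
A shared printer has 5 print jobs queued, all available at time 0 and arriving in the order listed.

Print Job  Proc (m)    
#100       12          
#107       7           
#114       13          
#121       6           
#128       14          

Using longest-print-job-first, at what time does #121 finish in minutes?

LPT (decreasing processing time): #128 #114 #100 #107 #121.
#128: 0→14
#114: 14→27
#100: 27→39
#107: 39→46
#121: 46→52

52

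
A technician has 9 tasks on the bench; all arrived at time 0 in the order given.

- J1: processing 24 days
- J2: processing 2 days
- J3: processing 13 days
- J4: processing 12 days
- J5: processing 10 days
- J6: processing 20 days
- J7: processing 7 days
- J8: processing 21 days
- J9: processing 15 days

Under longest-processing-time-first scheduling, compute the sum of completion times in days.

773

LPT (decreasing processing time): J1 J8 J6 J9 J3 J4 J5 J7 J2.
J1: 0→24
J8: 24→45
J6: 45→65
J9: 65→80
J3: 80→93
J4: 93→105
J5: 105→115
J7: 115→122
J2: 122→124
Sum = 24+45+65+80+93+105+115+122+124 = 773.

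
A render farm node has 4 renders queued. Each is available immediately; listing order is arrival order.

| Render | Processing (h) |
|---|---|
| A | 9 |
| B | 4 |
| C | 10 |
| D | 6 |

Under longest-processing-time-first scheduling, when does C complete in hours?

LPT (decreasing processing time): C A D B.
C: 0→10

10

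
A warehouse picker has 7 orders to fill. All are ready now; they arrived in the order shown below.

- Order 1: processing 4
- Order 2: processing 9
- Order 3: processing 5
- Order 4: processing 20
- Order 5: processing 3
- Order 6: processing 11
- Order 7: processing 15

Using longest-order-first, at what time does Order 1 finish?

LPT (decreasing processing time): Order 4 Order 7 Order 6 Order 2 Order 3 Order 1 Order 5.
Order 4: 0→20
Order 7: 20→35
Order 6: 35→46
Order 2: 46→55
Order 3: 55→60
Order 1: 60→64

64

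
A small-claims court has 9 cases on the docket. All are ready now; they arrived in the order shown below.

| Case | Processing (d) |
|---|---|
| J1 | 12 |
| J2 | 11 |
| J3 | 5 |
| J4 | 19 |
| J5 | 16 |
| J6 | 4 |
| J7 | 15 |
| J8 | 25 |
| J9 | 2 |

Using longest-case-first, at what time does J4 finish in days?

LPT (decreasing processing time): J8 J4 J5 J7 J1 J2 J3 J6 J9.
J8: 0→25
J4: 25→44

44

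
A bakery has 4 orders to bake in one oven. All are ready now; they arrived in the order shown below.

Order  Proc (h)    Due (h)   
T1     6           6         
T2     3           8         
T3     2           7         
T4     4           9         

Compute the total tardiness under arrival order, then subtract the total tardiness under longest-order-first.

FIFO (arrival order): T1 T2 T3 T4.
T1: 0→6, due 6, tardiness 0
T2: 6→9, due 8, tardiness 1
T3: 9→11, due 7, tardiness 4
T4: 11→15, due 9, tardiness 6
Sum = 0+1+4+6 = 11.
LPT (decreasing processing time): T1 T4 T2 T3.
T1: 0→6, due 6, tardiness 0
T4: 6→10, due 9, tardiness 1
T2: 10→13, due 8, tardiness 5
T3: 13→15, due 7, tardiness 8
Sum = 0+1+5+8 = 14.
Difference = 11 − 14 = -3.

-3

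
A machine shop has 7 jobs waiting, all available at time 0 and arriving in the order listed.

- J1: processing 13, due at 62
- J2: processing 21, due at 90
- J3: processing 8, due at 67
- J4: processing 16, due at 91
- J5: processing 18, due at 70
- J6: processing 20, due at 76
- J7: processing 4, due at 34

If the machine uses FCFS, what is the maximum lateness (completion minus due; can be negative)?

FIFO (arrival order): J1 J2 J3 J4 J5 J6 J7.
J1: 0→13, due 62, lateness -49
J2: 13→34, due 90, lateness -56
J3: 34→42, due 67, lateness -25
J4: 42→58, due 91, lateness -33
J5: 58→76, due 70, lateness 6
J6: 76→96, due 76, lateness 20
J7: 96→100, due 34, lateness 66
Maximum = 66.

66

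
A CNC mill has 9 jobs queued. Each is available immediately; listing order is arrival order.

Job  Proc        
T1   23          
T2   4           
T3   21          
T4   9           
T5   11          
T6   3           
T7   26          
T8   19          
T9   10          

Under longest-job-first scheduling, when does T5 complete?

LPT (decreasing processing time): T7 T1 T3 T8 T5 T9 T4 T2 T6.
T7: 0→26
T1: 26→49
T3: 49→70
T8: 70→89
T5: 89→100

100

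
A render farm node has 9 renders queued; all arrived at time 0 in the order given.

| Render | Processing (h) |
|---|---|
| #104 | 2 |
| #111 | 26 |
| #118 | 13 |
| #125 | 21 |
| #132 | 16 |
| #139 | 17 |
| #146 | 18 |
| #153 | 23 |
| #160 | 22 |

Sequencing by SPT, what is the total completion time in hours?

648

SPT (increasing processing time): #104 #118 #132 #139 #146 #125 #160 #153 #111.
#104: 0→2
#118: 2→15
#132: 15→31
#139: 31→48
#146: 48→66
#125: 66→87
#160: 87→109
#153: 109→132
#111: 132→158
Sum = 2+15+31+48+66+87+109+132+158 = 648.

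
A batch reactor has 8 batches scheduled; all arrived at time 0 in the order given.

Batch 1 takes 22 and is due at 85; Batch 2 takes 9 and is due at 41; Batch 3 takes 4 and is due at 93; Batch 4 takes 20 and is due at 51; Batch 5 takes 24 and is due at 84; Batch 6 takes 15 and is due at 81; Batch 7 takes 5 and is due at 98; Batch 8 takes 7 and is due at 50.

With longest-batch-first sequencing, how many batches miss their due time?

LPT (decreasing processing time): Batch 5 Batch 1 Batch 4 Batch 6 Batch 2 Batch 8 Batch 7 Batch 3.
Batch 5: 0→24, due 84, tardiness 0
Batch 1: 24→46, due 85, tardiness 0
Batch 4: 46→66, due 51, tardiness 15
Batch 6: 66→81, due 81, tardiness 0
Batch 2: 81→90, due 41, tardiness 49
Batch 8: 90→97, due 50, tardiness 47
Batch 7: 97→102, due 98, tardiness 4
Batch 3: 102→106, due 93, tardiness 13
Late batches: 5.

5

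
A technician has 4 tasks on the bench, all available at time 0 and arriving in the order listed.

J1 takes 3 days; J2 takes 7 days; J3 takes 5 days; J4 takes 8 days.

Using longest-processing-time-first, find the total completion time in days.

LPT (decreasing processing time): J4 J2 J3 J1.
J4: 0→8
J2: 8→15
J3: 15→20
J1: 20→23
Sum = 8+15+20+23 = 66.

66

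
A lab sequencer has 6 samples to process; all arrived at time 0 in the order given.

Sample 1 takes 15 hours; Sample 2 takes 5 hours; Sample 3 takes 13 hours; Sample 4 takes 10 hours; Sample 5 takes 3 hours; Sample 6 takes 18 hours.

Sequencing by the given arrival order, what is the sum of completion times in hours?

FIFO (arrival order): Sample 1 Sample 2 Sample 3 Sample 4 Sample 5 Sample 6.
Sample 1: 0→15
Sample 2: 15→20
Sample 3: 20→33
Sample 4: 33→43
Sample 5: 43→46
Sample 6: 46→64
Sum = 15+20+33+43+46+64 = 221.

221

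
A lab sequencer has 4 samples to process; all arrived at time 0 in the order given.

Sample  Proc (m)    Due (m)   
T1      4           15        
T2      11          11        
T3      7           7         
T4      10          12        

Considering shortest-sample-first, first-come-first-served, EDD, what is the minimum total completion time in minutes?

68

SPT (increasing processing time): T1 T3 T4 T2.
T1: 0→4
T3: 4→11
T4: 11→21
T2: 21→32
Sum = 4+11+21+32 = 68.
FIFO (arrival order): T1 T2 T3 T4.
T1: 0→4
T2: 4→15
T3: 15→22
T4: 22→32
Sum = 4+15+22+32 = 73.
EDD (increasing due date): T3 T2 T4 T1.
T3: 0→7
T2: 7→18
T4: 18→28
T1: 28→32
Sum = 7+18+28+32 = 85.
SPT 68, FIFO 73, EDD 85 → minimum 68.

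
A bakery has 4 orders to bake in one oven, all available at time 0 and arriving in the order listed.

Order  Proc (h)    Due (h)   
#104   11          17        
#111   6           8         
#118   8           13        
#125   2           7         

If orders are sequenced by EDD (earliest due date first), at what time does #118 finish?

EDD (increasing due date): #125 #111 #118 #104.
#125: 0→2
#111: 2→8
#118: 8→16

16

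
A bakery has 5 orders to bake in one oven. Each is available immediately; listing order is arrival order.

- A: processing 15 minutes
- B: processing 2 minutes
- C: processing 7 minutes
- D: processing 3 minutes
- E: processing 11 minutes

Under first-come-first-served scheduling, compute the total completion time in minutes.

FIFO (arrival order): A B C D E.
A: 0→15
B: 15→17
C: 17→24
D: 24→27
E: 27→38
Sum = 15+17+24+27+38 = 121.

121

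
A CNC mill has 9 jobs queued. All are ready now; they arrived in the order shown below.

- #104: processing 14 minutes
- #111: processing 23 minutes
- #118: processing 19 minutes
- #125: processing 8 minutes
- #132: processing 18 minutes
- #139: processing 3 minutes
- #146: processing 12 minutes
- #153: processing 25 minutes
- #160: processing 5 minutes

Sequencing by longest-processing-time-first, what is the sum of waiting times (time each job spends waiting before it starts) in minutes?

LPT (decreasing processing time): #153 #111 #118 #132 #104 #146 #125 #160 #139.
#153: waits 0, runs 0→25
#111: waits 25, runs 25→48
#118: waits 48, runs 48→67
#132: waits 67, runs 67→85
#104: waits 85, runs 85→99
#146: waits 99, runs 99→111
#125: waits 111, runs 111→119
#160: waits 119, runs 119→124
#139: waits 124, runs 124→127
Sum = 0+25+48+67+85+99+111+119+124 = 678.

678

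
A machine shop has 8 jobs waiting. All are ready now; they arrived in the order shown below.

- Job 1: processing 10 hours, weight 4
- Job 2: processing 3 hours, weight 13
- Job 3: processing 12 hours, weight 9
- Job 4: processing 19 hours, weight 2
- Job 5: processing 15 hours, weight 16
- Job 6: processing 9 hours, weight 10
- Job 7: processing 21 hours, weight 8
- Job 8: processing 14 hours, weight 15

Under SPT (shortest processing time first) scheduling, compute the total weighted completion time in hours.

SPT (increasing processing time): Job 2 Job 6 Job 1 Job 3 Job 8 Job 5 Job 4 Job 7.
Job 2: finishes 3, weight 13, w·C = 39
Job 6: finishes 12, weight 10, w·C = 120
Job 1: finishes 22, weight 4, w·C = 88
Job 3: finishes 34, weight 9, w·C = 306
Job 8: finishes 48, weight 15, w·C = 720
Job 5: finishes 63, weight 16, w·C = 1008
Job 4: finishes 82, weight 2, w·C = 164
Job 7: finishes 103, weight 8, w·C = 824
Sum = 39+120+88+306+720+1008+164+824 = 3269.

3269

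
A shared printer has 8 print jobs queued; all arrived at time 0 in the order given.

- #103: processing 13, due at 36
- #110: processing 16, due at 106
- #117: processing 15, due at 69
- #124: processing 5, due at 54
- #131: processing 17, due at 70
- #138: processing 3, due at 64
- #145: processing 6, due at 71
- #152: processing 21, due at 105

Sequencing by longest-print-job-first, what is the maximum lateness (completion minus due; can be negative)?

LPT (decreasing processing time): #152 #131 #110 #117 #103 #145 #124 #138.
#152: 0→21, due 105, lateness -84
#131: 21→38, due 70, lateness -32
#110: 38→54, due 106, lateness -52
#117: 54→69, due 69, lateness 0
#103: 69→82, due 36, lateness 46
#145: 82→88, due 71, lateness 17
#124: 88→93, due 54, lateness 39
#138: 93→96, due 64, lateness 32
Maximum = 46.

46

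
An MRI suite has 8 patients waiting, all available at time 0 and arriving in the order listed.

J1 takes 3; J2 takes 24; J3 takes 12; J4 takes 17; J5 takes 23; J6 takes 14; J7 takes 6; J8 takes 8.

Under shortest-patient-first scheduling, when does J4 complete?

SPT (increasing processing time): J1 J7 J8 J3 J6 J4 J5 J2.
J1: 0→3
J7: 3→9
J8: 9→17
J3: 17→29
J6: 29→43
J4: 43→60

60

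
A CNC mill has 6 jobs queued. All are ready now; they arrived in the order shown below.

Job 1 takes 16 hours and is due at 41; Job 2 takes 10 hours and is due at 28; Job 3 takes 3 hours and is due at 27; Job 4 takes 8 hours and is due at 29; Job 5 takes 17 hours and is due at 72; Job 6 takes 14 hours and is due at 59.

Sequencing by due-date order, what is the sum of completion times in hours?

EDD (increasing due date): Job 3 Job 2 Job 4 Job 1 Job 6 Job 5.
Job 3: 0→3
Job 2: 3→13
Job 4: 13→21
Job 1: 21→37
Job 6: 37→51
Job 5: 51→68
Sum = 3+13+21+37+51+68 = 193.

193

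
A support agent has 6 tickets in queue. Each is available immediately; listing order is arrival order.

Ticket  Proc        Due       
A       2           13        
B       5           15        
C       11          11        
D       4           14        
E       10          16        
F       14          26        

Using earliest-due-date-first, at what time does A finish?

EDD (increasing due date): C A D B E F.
C: 0→11
A: 11→13

13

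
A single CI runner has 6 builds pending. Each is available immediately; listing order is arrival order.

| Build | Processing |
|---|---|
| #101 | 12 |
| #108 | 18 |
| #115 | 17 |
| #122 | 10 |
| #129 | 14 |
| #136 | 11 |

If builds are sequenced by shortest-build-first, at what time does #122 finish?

10

SPT (increasing processing time): #122 #136 #101 #129 #115 #108.
#122: 0→10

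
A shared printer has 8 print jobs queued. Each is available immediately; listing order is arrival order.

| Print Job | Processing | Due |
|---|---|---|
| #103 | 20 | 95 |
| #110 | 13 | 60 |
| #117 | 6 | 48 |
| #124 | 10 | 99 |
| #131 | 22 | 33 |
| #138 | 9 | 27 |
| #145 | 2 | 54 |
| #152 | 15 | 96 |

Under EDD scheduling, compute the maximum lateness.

EDD (increasing due date): #138 #131 #117 #145 #110 #103 #152 #124.
#138: 0→9, due 27, lateness -18
#131: 9→31, due 33, lateness -2
#117: 31→37, due 48, lateness -11
#145: 37→39, due 54, lateness -15
#110: 39→52, due 60, lateness -8
#103: 52→72, due 95, lateness -23
#152: 72→87, due 96, lateness -9
#124: 87→97, due 99, lateness -2
Maximum = -2.

-2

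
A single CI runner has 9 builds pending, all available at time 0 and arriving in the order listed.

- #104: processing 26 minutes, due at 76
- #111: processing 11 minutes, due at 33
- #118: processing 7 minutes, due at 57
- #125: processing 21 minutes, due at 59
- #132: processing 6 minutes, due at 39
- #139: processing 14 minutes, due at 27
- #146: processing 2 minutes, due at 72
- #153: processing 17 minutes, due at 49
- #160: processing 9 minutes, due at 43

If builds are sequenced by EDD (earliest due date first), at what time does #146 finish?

EDD (increasing due date): #139 #111 #132 #160 #153 #118 #125 #146 #104.
#139: 0→14
#111: 14→25
#132: 25→31
#160: 31→40
#153: 40→57
#118: 57→64
#125: 64→85
#146: 85→87

87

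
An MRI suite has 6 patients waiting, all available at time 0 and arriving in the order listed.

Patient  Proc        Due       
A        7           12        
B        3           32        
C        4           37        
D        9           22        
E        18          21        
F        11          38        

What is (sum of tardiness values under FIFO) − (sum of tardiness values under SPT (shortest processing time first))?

1

FIFO (arrival order): A B C D E F.
A: 0→7, due 12, tardiness 0
B: 7→10, due 32, tardiness 0
C: 10→14, due 37, tardiness 0
D: 14→23, due 22, tardiness 1
E: 23→41, due 21, tardiness 20
F: 41→52, due 38, tardiness 14
Sum = 0+0+0+1+20+14 = 35.
SPT (increasing processing time): B C A D F E.
B: 0→3, due 32, tardiness 0
C: 3→7, due 37, tardiness 0
A: 7→14, due 12, tardiness 2
D: 14→23, due 22, tardiness 1
F: 23→34, due 38, tardiness 0
E: 34→52, due 21, tardiness 31
Sum = 0+0+2+1+0+31 = 34.
Difference = 35 − 34 = 1.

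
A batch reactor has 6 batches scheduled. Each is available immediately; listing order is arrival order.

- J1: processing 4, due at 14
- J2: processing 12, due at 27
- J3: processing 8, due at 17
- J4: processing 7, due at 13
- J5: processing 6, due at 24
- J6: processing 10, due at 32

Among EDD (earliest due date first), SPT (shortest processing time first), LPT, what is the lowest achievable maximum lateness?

EDD (increasing due date): J4 J1 J3 J5 J2 J6.
J4: 0→7, due 13, lateness -6
J1: 7→11, due 14, lateness -3
J3: 11→19, due 17, lateness 2
J5: 19→25, due 24, lateness 1
J2: 25→37, due 27, lateness 10
J6: 37→47, due 32, lateness 15
Maximum = 15.
SPT (increasing processing time): J1 J5 J4 J3 J6 J2.
J1: 0→4, due 14, lateness -10
J5: 4→10, due 24, lateness -14
J4: 10→17, due 13, lateness 4
J3: 17→25, due 17, lateness 8
J6: 25→35, due 32, lateness 3
J2: 35→47, due 27, lateness 20
Maximum = 20.
LPT (decreasing processing time): J2 J6 J3 J4 J5 J1.
J2: 0→12, due 27, lateness -15
J6: 12→22, due 32, lateness -10
J3: 22→30, due 17, lateness 13
J4: 30→37, due 13, lateness 24
J5: 37→43, due 24, lateness 19
J1: 43→47, due 14, lateness 33
Maximum = 33.
EDD 15, SPT 20, LPT 33 → minimum 15.

15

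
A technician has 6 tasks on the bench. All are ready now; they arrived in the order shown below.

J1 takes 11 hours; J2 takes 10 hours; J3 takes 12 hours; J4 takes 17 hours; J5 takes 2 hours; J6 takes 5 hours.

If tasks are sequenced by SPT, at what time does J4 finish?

SPT (increasing processing time): J5 J6 J2 J1 J3 J4.
J5: 0→2
J6: 2→7
J2: 7→17
J1: 17→28
J3: 28→40
J4: 40→57

57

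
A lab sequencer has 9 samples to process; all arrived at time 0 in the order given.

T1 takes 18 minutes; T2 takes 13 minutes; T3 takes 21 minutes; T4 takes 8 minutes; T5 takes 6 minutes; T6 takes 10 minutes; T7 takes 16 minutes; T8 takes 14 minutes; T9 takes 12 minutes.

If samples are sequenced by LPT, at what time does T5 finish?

LPT (decreasing processing time): T3 T1 T7 T8 T2 T9 T6 T4 T5.
T3: 0→21
T1: 21→39
T7: 39→55
T8: 55→69
T2: 69→82
T9: 82→94
T6: 94→104
T4: 104→112
T5: 112→118

118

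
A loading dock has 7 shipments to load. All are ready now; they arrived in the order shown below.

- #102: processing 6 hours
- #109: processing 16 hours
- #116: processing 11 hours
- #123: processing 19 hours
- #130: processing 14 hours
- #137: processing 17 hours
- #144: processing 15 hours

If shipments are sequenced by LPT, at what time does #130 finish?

LPT (decreasing processing time): #123 #137 #109 #144 #130 #116 #102.
#123: 0→19
#137: 19→36
#109: 36→52
#144: 52→67
#130: 67→81

81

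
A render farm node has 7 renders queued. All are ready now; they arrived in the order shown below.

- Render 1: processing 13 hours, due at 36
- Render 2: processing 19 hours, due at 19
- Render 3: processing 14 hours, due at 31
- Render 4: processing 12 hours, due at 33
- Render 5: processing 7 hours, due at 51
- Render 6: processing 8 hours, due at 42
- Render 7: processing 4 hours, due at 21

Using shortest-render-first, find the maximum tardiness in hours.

58

SPT (increasing processing time): Render 7 Render 5 Render 6 Render 4 Render 1 Render 3 Render 2.
Render 7: 0→4, due 21, tardiness 0
Render 5: 4→11, due 51, tardiness 0
Render 6: 11→19, due 42, tardiness 0
Render 4: 19→31, due 33, tardiness 0
Render 1: 31→44, due 36, tardiness 8
Render 3: 44→58, due 31, tardiness 27
Render 2: 58→77, due 19, tardiness 58
Maximum = 58.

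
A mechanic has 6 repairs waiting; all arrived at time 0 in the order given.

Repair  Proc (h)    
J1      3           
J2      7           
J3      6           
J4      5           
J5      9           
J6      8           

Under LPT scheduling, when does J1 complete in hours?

LPT (decreasing processing time): J5 J6 J2 J3 J4 J1.
J5: 0→9
J6: 9→17
J2: 17→24
J3: 24→30
J4: 30→35
J1: 35→38

38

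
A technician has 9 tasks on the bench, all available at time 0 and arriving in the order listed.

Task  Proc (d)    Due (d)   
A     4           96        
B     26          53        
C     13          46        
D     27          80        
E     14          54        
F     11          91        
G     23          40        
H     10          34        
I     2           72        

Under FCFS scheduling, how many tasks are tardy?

FIFO (arrival order): A B C D E F G H I.
A: 0→4, due 96, tardiness 0
B: 4→30, due 53, tardiness 0
C: 30→43, due 46, tardiness 0
D: 43→70, due 80, tardiness 0
E: 70→84, due 54, tardiness 30
F: 84→95, due 91, tardiness 4
G: 95→118, due 40, tardiness 78
H: 118→128, due 34, tardiness 94
I: 128→130, due 72, tardiness 58
Late tasks: 5.

5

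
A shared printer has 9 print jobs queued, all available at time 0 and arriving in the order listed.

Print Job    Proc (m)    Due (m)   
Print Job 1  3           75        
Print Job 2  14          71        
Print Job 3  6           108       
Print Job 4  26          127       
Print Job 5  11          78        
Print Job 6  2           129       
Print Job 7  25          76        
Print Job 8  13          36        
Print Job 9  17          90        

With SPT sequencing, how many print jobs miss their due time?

1

SPT (increasing processing time): Print Job 6 Print Job 1 Print Job 3 Print Job 5 Print Job 8 Print Job 2 Print Job 9 Print Job 7 Print Job 4.
Print Job 6: 0→2, due 129, tardiness 0
Print Job 1: 2→5, due 75, tardiness 0
Print Job 3: 5→11, due 108, tardiness 0
Print Job 5: 11→22, due 78, tardiness 0
Print Job 8: 22→35, due 36, tardiness 0
Print Job 2: 35→49, due 71, tardiness 0
Print Job 9: 49→66, due 90, tardiness 0
Print Job 7: 66→91, due 76, tardiness 15
Print Job 4: 91→117, due 127, tardiness 0
Late print jobs: 1.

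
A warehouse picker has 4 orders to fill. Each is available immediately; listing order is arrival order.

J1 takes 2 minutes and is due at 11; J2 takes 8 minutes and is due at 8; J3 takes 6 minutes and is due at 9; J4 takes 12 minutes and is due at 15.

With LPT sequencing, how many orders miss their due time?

LPT (decreasing processing time): J4 J2 J3 J1.
J4: 0→12, due 15, tardiness 0
J2: 12→20, due 8, tardiness 12
J3: 20→26, due 9, tardiness 17
J1: 26→28, due 11, tardiness 17
Late orders: 3.

3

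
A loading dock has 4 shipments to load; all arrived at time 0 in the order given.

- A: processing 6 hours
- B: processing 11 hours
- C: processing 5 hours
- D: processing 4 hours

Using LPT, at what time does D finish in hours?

LPT (decreasing processing time): B A C D.
B: 0→11
A: 11→17
C: 17→22
D: 22→26

26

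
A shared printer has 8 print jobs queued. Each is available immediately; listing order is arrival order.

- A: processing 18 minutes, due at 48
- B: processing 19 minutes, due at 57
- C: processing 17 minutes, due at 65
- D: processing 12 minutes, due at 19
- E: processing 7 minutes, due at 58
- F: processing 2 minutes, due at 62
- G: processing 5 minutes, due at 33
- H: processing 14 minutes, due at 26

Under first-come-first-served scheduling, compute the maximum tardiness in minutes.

FIFO (arrival order): A B C D E F G H.
A: 0→18, due 48, tardiness 0
B: 18→37, due 57, tardiness 0
C: 37→54, due 65, tardiness 0
D: 54→66, due 19, tardiness 47
E: 66→73, due 58, tardiness 15
F: 73→75, due 62, tardiness 13
G: 75→80, due 33, tardiness 47
H: 80→94, due 26, tardiness 68
Maximum = 68.

68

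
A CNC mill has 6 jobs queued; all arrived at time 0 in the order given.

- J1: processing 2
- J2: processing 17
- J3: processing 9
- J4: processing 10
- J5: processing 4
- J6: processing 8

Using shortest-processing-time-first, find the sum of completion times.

128

SPT (increasing processing time): J1 J5 J6 J3 J4 J2.
J1: 0→2
J5: 2→6
J6: 6→14
J3: 14→23
J4: 23→33
J2: 33→50
Sum = 2+6+14+23+33+50 = 128.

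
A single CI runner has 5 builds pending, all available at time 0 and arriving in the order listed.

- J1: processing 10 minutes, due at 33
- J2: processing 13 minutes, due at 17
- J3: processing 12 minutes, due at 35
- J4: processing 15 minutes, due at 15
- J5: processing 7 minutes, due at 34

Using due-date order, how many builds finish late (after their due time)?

EDD (increasing due date): J4 J2 J1 J5 J3.
J4: 0→15, due 15, tardiness 0
J2: 15→28, due 17, tardiness 11
J1: 28→38, due 33, tardiness 5
J5: 38→45, due 34, tardiness 11
J3: 45→57, due 35, tardiness 22
Late builds: 4.

4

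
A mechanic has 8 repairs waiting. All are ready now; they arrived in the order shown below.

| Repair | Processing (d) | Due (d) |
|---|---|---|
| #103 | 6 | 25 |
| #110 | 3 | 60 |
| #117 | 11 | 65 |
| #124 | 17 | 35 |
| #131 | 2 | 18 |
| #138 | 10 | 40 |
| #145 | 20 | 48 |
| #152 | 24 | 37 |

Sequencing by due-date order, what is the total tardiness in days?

EDD (increasing due date): #131 #103 #124 #152 #138 #145 #110 #117.
#131: 0→2, due 18, tardiness 0
#103: 2→8, due 25, tardiness 0
#124: 8→25, due 35, tardiness 0
#152: 25→49, due 37, tardiness 12
#138: 49→59, due 40, tardiness 19
#145: 59→79, due 48, tardiness 31
#110: 79→82, due 60, tardiness 22
#117: 82→93, due 65, tardiness 28
Sum = 0+0+0+12+19+31+22+28 = 112.

112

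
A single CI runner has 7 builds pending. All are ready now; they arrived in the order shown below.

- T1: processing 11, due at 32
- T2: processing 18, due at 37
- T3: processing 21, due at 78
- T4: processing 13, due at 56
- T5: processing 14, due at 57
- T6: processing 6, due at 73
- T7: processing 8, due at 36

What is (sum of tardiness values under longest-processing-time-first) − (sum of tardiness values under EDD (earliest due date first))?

104

LPT (decreasing processing time): T3 T2 T5 T4 T1 T7 T6.
T3: 0→21, due 78, tardiness 0
T2: 21→39, due 37, tardiness 2
T5: 39→53, due 57, tardiness 0
T4: 53→66, due 56, tardiness 10
T1: 66→77, due 32, tardiness 45
T7: 77→85, due 36, tardiness 49
T6: 85→91, due 73, tardiness 18
Sum = 0+2+0+10+45+49+18 = 124.
EDD (increasing due date): T1 T7 T2 T4 T5 T6 T3.
T1: 0→11, due 32, tardiness 0
T7: 11→19, due 36, tardiness 0
T2: 19→37, due 37, tardiness 0
T4: 37→50, due 56, tardiness 0
T5: 50→64, due 57, tardiness 7
T6: 64→70, due 73, tardiness 0
T3: 70→91, due 78, tardiness 13
Sum = 0+0+0+0+7+0+13 = 20.
Difference = 124 − 20 = 104.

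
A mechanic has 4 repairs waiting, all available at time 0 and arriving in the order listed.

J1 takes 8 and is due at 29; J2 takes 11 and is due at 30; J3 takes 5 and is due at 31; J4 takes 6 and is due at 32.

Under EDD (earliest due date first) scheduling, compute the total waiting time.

51

EDD (increasing due date): J1 J2 J3 J4.
J1: waits 0, runs 0→8
J2: waits 8, runs 8→19
J3: waits 19, runs 19→24
J4: waits 24, runs 24→30
Sum = 0+8+19+24 = 51.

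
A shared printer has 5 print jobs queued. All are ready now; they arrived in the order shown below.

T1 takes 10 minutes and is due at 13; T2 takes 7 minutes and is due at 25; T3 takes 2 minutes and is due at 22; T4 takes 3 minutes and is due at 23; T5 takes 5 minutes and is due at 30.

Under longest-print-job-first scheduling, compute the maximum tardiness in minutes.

5

LPT (decreasing processing time): T1 T2 T5 T4 T3.
T1: 0→10, due 13, tardiness 0
T2: 10→17, due 25, tardiness 0
T5: 17→22, due 30, tardiness 0
T4: 22→25, due 23, tardiness 2
T3: 25→27, due 22, tardiness 5
Maximum = 5.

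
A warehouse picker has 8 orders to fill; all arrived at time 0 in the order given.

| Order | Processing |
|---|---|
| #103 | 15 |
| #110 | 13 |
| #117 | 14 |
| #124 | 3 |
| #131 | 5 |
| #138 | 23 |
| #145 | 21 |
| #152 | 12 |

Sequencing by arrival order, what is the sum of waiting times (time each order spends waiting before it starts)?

FIFO (arrival order): #103 #110 #117 #124 #131 #138 #145 #152.
#103: waits 0, runs 0→15
#110: waits 15, runs 15→28
#117: waits 28, runs 28→42
#124: waits 42, runs 42→45
#131: waits 45, runs 45→50
#138: waits 50, runs 50→73
#145: waits 73, runs 73→94
#152: waits 94, runs 94→106
Sum = 0+15+28+42+45+50+73+94 = 347.

347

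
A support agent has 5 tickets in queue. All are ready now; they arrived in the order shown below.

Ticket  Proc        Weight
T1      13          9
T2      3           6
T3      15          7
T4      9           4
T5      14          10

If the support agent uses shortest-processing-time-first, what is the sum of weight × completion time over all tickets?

SPT (increasing processing time): T2 T4 T1 T5 T3.
T2: finishes 3, weight 6, w·C = 18
T4: finishes 12, weight 4, w·C = 48
T1: finishes 25, weight 9, w·C = 225
T5: finishes 39, weight 10, w·C = 390
T3: finishes 54, weight 7, w·C = 378
Sum = 18+48+225+390+378 = 1059.

1059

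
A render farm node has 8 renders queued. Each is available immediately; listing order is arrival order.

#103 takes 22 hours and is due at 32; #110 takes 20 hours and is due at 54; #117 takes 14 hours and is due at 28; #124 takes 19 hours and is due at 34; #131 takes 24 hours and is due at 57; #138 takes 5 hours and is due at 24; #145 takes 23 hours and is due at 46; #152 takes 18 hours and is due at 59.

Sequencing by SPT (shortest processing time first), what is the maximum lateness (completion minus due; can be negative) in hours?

88

SPT (increasing processing time): #138 #117 #152 #124 #110 #103 #145 #131.
#138: 0→5, due 24, lateness -19
#117: 5→19, due 28, lateness -9
#152: 19→37, due 59, lateness -22
#124: 37→56, due 34, lateness 22
#110: 56→76, due 54, lateness 22
#103: 76→98, due 32, lateness 66
#145: 98→121, due 46, lateness 75
#131: 121→145, due 57, lateness 88
Maximum = 88.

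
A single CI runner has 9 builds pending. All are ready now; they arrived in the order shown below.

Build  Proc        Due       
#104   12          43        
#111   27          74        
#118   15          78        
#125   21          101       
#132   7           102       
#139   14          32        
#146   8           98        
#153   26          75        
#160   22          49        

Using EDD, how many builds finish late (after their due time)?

EDD (increasing due date): #139 #104 #160 #111 #153 #118 #146 #125 #132.
#139: 0→14, due 32, tardiness 0
#104: 14→26, due 43, tardiness 0
#160: 26→48, due 49, tardiness 0
#111: 48→75, due 74, tardiness 1
#153: 75→101, due 75, tardiness 26
#118: 101→116, due 78, tardiness 38
#146: 116→124, due 98, tardiness 26
#125: 124→145, due 101, tardiness 44
#132: 145→152, due 102, tardiness 50
Late builds: 6.

6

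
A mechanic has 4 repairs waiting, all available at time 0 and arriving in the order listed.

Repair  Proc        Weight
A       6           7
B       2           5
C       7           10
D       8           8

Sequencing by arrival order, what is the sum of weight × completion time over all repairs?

FIFO (arrival order): A B C D.
A: finishes 6, weight 7, w·C = 42
B: finishes 8, weight 5, w·C = 40
C: finishes 15, weight 10, w·C = 150
D: finishes 23, weight 8, w·C = 184
Sum = 42+40+150+184 = 416.

416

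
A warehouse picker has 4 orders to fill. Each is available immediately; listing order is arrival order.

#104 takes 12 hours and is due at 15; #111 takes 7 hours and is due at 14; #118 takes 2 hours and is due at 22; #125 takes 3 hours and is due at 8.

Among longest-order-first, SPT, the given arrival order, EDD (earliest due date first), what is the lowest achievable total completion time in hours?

43

LPT (decreasing processing time): #104 #111 #125 #118.
#104: 0→12
#111: 12→19
#125: 19→22
#118: 22→24
Sum = 12+19+22+24 = 77.
SPT (increasing processing time): #118 #125 #111 #104.
#118: 0→2
#125: 2→5
#111: 5→12
#104: 12→24
Sum = 2+5+12+24 = 43.
FIFO (arrival order): #104 #111 #118 #125.
#104: 0→12
#111: 12→19
#118: 19→21
#125: 21→24
Sum = 12+19+21+24 = 76.
EDD (increasing due date): #125 #111 #104 #118.
#125: 0→3
#111: 3→10
#104: 10→22
#118: 22→24
Sum = 3+10+22+24 = 59.
LPT 77, SPT 43, FIFO 76, EDD 59 → minimum 43.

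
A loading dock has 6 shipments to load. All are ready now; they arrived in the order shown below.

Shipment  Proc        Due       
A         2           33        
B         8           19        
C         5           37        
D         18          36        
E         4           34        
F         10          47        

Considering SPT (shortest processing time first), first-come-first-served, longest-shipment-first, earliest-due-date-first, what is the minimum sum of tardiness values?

0

SPT (increasing processing time): A E C B F D.
A: 0→2, due 33, tardiness 0
E: 2→6, due 34, tardiness 0
C: 6→11, due 37, tardiness 0
B: 11→19, due 19, tardiness 0
F: 19→29, due 47, tardiness 0
D: 29→47, due 36, tardiness 11
Sum = 0+0+0+0+0+11 = 11.
FIFO (arrival order): A B C D E F.
A: 0→2, due 33, tardiness 0
B: 2→10, due 19, tardiness 0
C: 10→15, due 37, tardiness 0
D: 15→33, due 36, tardiness 0
E: 33→37, due 34, tardiness 3
F: 37→47, due 47, tardiness 0
Sum = 0+0+0+0+3+0 = 3.
LPT (decreasing processing time): D F B C E A.
D: 0→18, due 36, tardiness 0
F: 18→28, due 47, tardiness 0
B: 28→36, due 19, tardiness 17
C: 36→41, due 37, tardiness 4
E: 41→45, due 34, tardiness 11
A: 45→47, due 33, tardiness 14
Sum = 0+0+17+4+11+14 = 46.
EDD (increasing due date): B A E D C F.
B: 0→8, due 19, tardiness 0
A: 8→10, due 33, tardiness 0
E: 10→14, due 34, tardiness 0
D: 14→32, due 36, tardiness 0
C: 32→37, due 37, tardiness 0
F: 37→47, due 47, tardiness 0
Sum = 0+0+0+0+0+0 = 0.
SPT 11, FIFO 3, LPT 46, EDD 0 → minimum 0.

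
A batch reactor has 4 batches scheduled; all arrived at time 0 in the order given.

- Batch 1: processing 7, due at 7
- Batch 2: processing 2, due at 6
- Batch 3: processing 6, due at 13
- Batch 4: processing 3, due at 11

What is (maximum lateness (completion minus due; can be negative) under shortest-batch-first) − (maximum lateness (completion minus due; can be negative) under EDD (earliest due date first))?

6

SPT (increasing processing time): Batch 2 Batch 4 Batch 3 Batch 1.
Batch 2: 0→2, due 6, lateness -4
Batch 4: 2→5, due 11, lateness -6
Batch 3: 5→11, due 13, lateness -2
Batch 1: 11→18, due 7, lateness 11
Maximum = 11.
EDD (increasing due date): Batch 2 Batch 1 Batch 4 Batch 3.
Batch 2: 0→2, due 6, lateness -4
Batch 1: 2→9, due 7, lateness 2
Batch 4: 9→12, due 11, lateness 1
Batch 3: 12→18, due 13, lateness 5
Maximum = 5.
Difference = 11 − 5 = 6.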